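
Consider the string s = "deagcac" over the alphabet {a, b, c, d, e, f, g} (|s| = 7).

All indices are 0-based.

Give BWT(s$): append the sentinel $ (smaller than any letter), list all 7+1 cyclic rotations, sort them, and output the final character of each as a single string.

rank  rotation  last
    0  $deagcac  c
    1  ac$deagc  c
    2  agcac$de  e
    3  c$deagca  a
    4  cac$deag  g
    5  deagcac$  $
    6  eagcac$d  d
    7  gcac$dea  a

cceag$da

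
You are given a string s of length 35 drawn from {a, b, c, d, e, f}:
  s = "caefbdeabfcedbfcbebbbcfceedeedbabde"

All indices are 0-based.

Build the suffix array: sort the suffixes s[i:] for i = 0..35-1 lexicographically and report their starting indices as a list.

sorted suffixes:
  #0 SA[0]=31  'abde'
  #1 SA[1]=7  'abfcedbfcbebbbcfceedeedbabde'
  #2 SA[2]=1  'aefbdeabfcedbfcbebbbcfceedeedbabde'
  #3 SA[3]=30  'babde'
  #4 SA[4]=18  'bbbcfceedeedbabde'
  #5 SA[5]=19  'bbcfceedeedbabde'
  #6 SA[6]=20  'bcfceedeedbabde'
  #7 SA[7]=32  'bde'
  #8 SA[8]=4  'bdeabfcedbfcbebbbcfceedeedbabde'
  #9 SA[9]=16  'bebbbcfceedeedbabde'
  #10 SA[10]=13  'bfcbebbbcfceedeedbabde'
  #11 SA[11]=8  'bfcedbfcbebbbcfceedeedbabde'
  #12 SA[12]=0  'caefbdeabfcedbfcbebbbcfceedeedbabde'
  #13 SA[13]=15  'cbebbbcfceedeedbabde'
  #14 SA[14]=10  'cedbfcbebbbcfceedeedbabde'
  #15 SA[15]=23  'ceedeedbabde'
  #16 SA[16]=21  'cfceedeedbabde'
  #17 SA[17]=29  'dbabde'
  #18 SA[18]=12  'dbfcbebbbcfceedeedbabde'
  #19 SA[19]=33  'de'
  #20 SA[20]=5  'deabfcedbfcbebbbcfceedeedbabde'
  #21 SA[21]=26  'deedbabde'
  #22 SA[22]=34  'e'
  #23 SA[23]=6  'eabfcedbfcbebbbcfceedeedbabde'
  #24 SA[24]=17  'ebbbcfceedeedbabde'
  #25 SA[25]=28  'edbabde'
  #26 SA[26]=11  'edbfcbebbbcfceedeedbabde'
  #27 SA[27]=25  'edeedbabde'
  #28 SA[28]=27  'eedbabde'
  #29 SA[29]=24  'eedeedbabde'
  #30 SA[30]=2  'efbdeabfcedbfcbebbbcfceedeedbabde'
  #31 SA[31]=3  'fbdeabfcedbfcbebbbcfceedeedbabde'
  #32 SA[32]=14  'fcbebbbcfceedeedbabde'
  #33 SA[33]=9  'fcedbfcbebbbcfceedeedbabde'
  #34 SA[34]=22  'fceedeedbabde'

[31, 7, 1, 30, 18, 19, 20, 32, 4, 16, 13, 8, 0, 15, 10, 23, 21, 29, 12, 33, 5, 26, 34, 6, 17, 28, 11, 25, 27, 24, 2, 3, 14, 9, 22]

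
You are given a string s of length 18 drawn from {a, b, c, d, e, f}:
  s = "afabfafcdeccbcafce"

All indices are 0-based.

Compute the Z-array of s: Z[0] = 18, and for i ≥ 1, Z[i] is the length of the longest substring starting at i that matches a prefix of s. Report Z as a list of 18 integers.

[18, 0, 1, 0, 0, 2, 0, 0, 0, 0, 0, 0, 0, 0, 2, 0, 0, 0]

Z[0]=18
i=1: i≥r, start 0; Z[1]=0
i=2: i≥r, start 0; Z[2]=1 extend→box=[2,3)
i=3: i≥r, start 0; Z[3]=0
i=4: i≥r, start 0; Z[4]=0
i=5: i≥r, start 0; Z[5]=2 extend→box=[5,7)
i=6: min(r-i=1, Z[1]=0)=0; Z[6]=0
i=7: i≥r, start 0; Z[7]=0
i=8: i≥r, start 0; Z[8]=0
i=9: i≥r, start 0; Z[9]=0
i=10: i≥r, start 0; Z[10]=0
i=11: i≥r, start 0; Z[11]=0
i=12: i≥r, start 0; Z[12]=0
i=13: i≥r, start 0; Z[13]=0
i=14: i≥r, start 0; Z[14]=2 extend→box=[14,16)
i=15: min(r-i=1, Z[1]=0)=0; Z[15]=0
i=16: i≥r, start 0; Z[16]=0
i=17: i≥r, start 0; Z[17]=0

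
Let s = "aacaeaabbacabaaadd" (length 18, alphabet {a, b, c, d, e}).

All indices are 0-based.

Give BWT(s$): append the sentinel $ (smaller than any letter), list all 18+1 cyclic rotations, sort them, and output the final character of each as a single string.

rank  rotation             last
    0  $aacaeaabbacabaaadd  d
    1  aaadd$aacaeaabbacab  b
    2  aabbacabaaadd$aacae  e
    3  aacaeaabbacabaaadd$  $
    4  aadd$aacaeaabbacaba  a
    5  abaaadd$aacaeaabbac  c
    6  abbacabaaadd$aacaea  a
    7  acabaaadd$aacaeaabb  b
    8  acaeaabbacabaaadd$a  a
    9  add$aacaeaabbacabaa  a
   10  aeaabbacabaaadd$aac  c
   11  baaadd$aacaeaabbaca  a
   12  bacabaaadd$aacaeaab  b
   13  bbacabaaadd$aacaeaa  a
   14  cabaaadd$aacaeaabba  a
   15  caeaabbacabaaadd$aa  a
   16  d$aacaeaabbacabaaad  d
   17  dd$aacaeaabbacabaaa  a
   18  eaabbacabaaadd$aaca  a

dbe$acabaacabaaadaa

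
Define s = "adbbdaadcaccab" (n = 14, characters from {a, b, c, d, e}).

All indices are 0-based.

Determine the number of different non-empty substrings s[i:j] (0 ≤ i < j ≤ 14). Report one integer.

93

sorted suffixes:
  #0 SA[0]=5  'aadcaccab'
  #1 SA[1]=12  'ab'
  #2 SA[2]=9  'accab'
  #3 SA[3]=0  'adbbdaadcaccab'
  #4 SA[4]=6  'adcaccab'
  #5 SA[5]=13  'b'
  #6 SA[6]=2  'bbdaadcaccab'
  #7 SA[7]=3  'bdaadcaccab'
  #8 SA[8]=11  'cab'
  #9 SA[9]=8  'caccab'
  #10 SA[10]=10  'ccab'
  #11 SA[11]=4  'daadcaccab'
  #12 SA[12]=1  'dbbdaadcaccab'
  #13 SA[13]=7  'dcaccab'

SA = [5, 12, 9, 0, 6, 13, 2, 3, 11, 8, 10, 4, 1, 7]
[i] adj suffixes → lcp
  [1] 5/12 → 1 ('a')
  [2] 12/9 → 1 ('a')
  [3] 9/0 → 1 ('a')
  [4] 0/6 → 2 ('ad')
  [5] 6/13 → 0 ('')
  [6] 13/2 → 1 ('b')
  [7] 2/3 → 1 ('b')
  [8] 3/11 → 0 ('')
  [9] 11/8 → 2 ('ca')
  [10] 8/10 → 1 ('c')
  [11] 10/4 → 0 ('')
  [12] 4/1 → 1 ('d')
  [13] 1/7 → 1 ('d')

n(n+1)/2 = 14·15/2 = 105
Σ LCP = 0 + 1 + 1 + 1 + 2 + 0 + 1 + 1 + 0 + 2 + 1 + 0 + 1 + 1 = 12
distinct = 105 − 12 = 93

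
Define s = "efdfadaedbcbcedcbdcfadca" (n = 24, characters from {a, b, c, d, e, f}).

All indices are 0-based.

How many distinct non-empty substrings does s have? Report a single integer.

rank | idx | suffix
   0 |  23 | a
   1 |   4 | adaedbcbcedcbdcfadca
   2 |  20 | adca
   3 |   6 | aedbcbcedcbdcfadca
   4 |   9 | bcbcedcbdcfadca
   5 |  11 | bcedcbdcfadca
   6 |  16 | bdcfadca
   7 |  22 | ca
   8 |  10 | cbcedcbdcfadca
   9 |  15 | cbdcfadca
  10 |  12 | cedcbdcfadca
  11 |  18 | cfadca
  12 |   5 | daedbcbcedcbdcfadca
  13 |   8 | dbcbcedcbdcfadca
  14 |  21 | dca
  15 |  14 | dcbdcfadca
  16 |  17 | dcfadca
  17 |   2 | dfadaedbcbcedcbdcfadca
  18 |   7 | edbcbcedcbdcfadca
  19 |  13 | edcbdcfadca
  20 |   0 | efdfadaedbcbcedcbdcfadca
  21 |   3 | fadaedbcbcedcbdcfadca
  22 |  19 | fadca
  23 |   1 | fdfadaedbcbcedcbdcfadca

SA = [23, 4, 20, 6, 9, 11, 16, 22, 10, 15, 12, 18, 5, 8, 21, 14, 17, 2, 7, 13, 0, 3, 19, 1]
[i] adj suffixes → lcp
  [1] 23/4 → 1 ('a')
  [2] 4/20 → 2 ('ad')
  [3] 20/6 → 1 ('a')
  [4] 6/9 → 0 ('')
  [5] 9/11 → 2 ('bc')
  [6] 11/16 → 1 ('b')
  [7] 16/22 → 0 ('')
  [8] 22/10 → 1 ('c')
  [9] 10/15 → 2 ('cb')
  [10] 15/12 → 1 ('c')
  [11] 12/18 → 1 ('c')
  [12] 18/5 → 0 ('')
  [13] 5/8 → 1 ('d')
  [14] 8/21 → 1 ('d')
  [15] 21/14 → 2 ('dc')
  [16] 14/17 → 2 ('dc')
  [17] 17/2 → 1 ('d')
  [18] 2/7 → 0 ('')
  [19] 7/13 → 2 ('ed')
  [20] 13/0 → 1 ('e')
  [21] 0/3 → 0 ('')
  [22] 3/19 → 3 ('fad')
  [23] 19/1 → 1 ('f')

n(n+1)/2 = 24·25/2 = 300
Σ LCP = 0 + 1 + 2 + 1 + 0 + 2 + 1 + 0 + 1 + 2 + 1 + 1 + 0 + 1 + 1 + 2 + 2 + 1 + 0 + 2 + 1 + 0 + 3 + 1 = 26
distinct = 300 − 26 = 274

274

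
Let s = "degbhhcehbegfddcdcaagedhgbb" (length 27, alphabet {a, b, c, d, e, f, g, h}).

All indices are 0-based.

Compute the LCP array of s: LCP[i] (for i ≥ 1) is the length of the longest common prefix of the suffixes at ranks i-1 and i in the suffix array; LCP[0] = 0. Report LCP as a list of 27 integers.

sorted suffixes:
  #0 SA[0]=18  'aagedhgbb'
  #1 SA[1]=19  'agedhgbb'
  #2 SA[2]=26  'b'
  #3 SA[3]=25  'bb'
  #4 SA[4]=9  'begfddcdcaagedhgbb'
  #5 SA[5]=3  'bhhcehbegfddcdcaagedhgbb'
  #6 SA[6]=17  'caagedhgbb'
  #7 SA[7]=15  'cdcaagedhgbb'
  #8 SA[8]=6  'cehbegfddcdcaagedhgbb'
  #9 SA[9]=16  'dcaagedhgbb'
  #10 SA[10]=14  'dcdcaagedhgbb'
  #11 SA[11]=13  'ddcdcaagedhgbb'
  #12 SA[12]=0  'degbhhcehbegfddcdcaagedhgbb'
  #13 SA[13]=22  'dhgbb'
  #14 SA[14]=21  'edhgbb'
  #15 SA[15]=1  'egbhhcehbegfddcdcaagedhgbb'
  #16 SA[16]=10  'egfddcdcaagedhgbb'
  #17 SA[17]=7  'ehbegfddcdcaagedhgbb'
  #18 SA[18]=12  'fddcdcaagedhgbb'
  #19 SA[19]=24  'gbb'
  #20 SA[20]=2  'gbhhcehbegfddcdcaagedhgbb'
  #21 SA[21]=20  'gedhgbb'
  #22 SA[22]=11  'gfddcdcaagedhgbb'
  #23 SA[23]=8  'hbegfddcdcaagedhgbb'
  #24 SA[24]=5  'hcehbegfddcdcaagedhgbb'
  #25 SA[25]=23  'hgbb'
  #26 SA[26]=4  'hhcehbegfddcdcaagedhgbb'

SA = [18, 19, 26, 25, 9, 3, 17, 15, 6, 16, 14, 13, 0, 22, 21, 1, 10, 7, 12, 24, 2, 20, 11, 8, 5, 23, 4]
[i] adj suffixes → lcp
  [1] 18/19 → 1 ('a')
  [2] 19/26 → 0 ('')
  [3] 26/25 → 1 ('b')
  [4] 25/9 → 1 ('b')
  [5] 9/3 → 1 ('b')
  [6] 3/17 → 0 ('')
  [7] 17/15 → 1 ('c')
  [8] 15/6 → 1 ('c')
  [9] 6/16 → 0 ('')
  [10] 16/14 → 2 ('dc')
  [11] 14/13 → 1 ('d')
  [12] 13/0 → 1 ('d')
  [13] 0/22 → 1 ('d')
  [14] 22/21 → 0 ('')
  [15] 21/1 → 1 ('e')
  [16] 1/10 → 2 ('eg')
  [17] 10/7 → 1 ('e')
  [18] 7/12 → 0 ('')
  [19] 12/24 → 0 ('')
  [20] 24/2 → 2 ('gb')
  [21] 2/20 → 1 ('g')
  [22] 20/11 → 1 ('g')
  [23] 11/8 → 0 ('')
  [24] 8/5 → 1 ('h')
  [25] 5/23 → 1 ('h')
  [26] 23/4 → 1 ('h')

[0, 1, 0, 1, 1, 1, 0, 1, 1, 0, 2, 1, 1, 1, 0, 1, 2, 1, 0, 0, 2, 1, 1, 0, 1, 1, 1]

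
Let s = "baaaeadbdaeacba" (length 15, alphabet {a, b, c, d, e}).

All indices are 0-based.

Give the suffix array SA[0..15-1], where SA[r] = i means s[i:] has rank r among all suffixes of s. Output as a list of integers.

sorted suffixes:
  #0 SA[0]=14  'a'
  #1 SA[1]=1  'aaaeadbdaeacba'
  #2 SA[2]=2  'aaeadbdaeacba'
  #3 SA[3]=11  'acba'
  #4 SA[4]=5  'adbdaeacba'
  #5 SA[5]=9  'aeacba'
  #6 SA[6]=3  'aeadbdaeacba'
  #7 SA[7]=13  'ba'
  #8 SA[8]=0  'baaaeadbdaeacba'
  #9 SA[9]=7  'bdaeacba'
  #10 SA[10]=12  'cba'
  #11 SA[11]=8  'daeacba'
  #12 SA[12]=6  'dbdaeacba'
  #13 SA[13]=10  'eacba'
  #14 SA[14]=4  'eadbdaeacba'

[14, 1, 2, 11, 5, 9, 3, 13, 0, 7, 12, 8, 6, 10, 4]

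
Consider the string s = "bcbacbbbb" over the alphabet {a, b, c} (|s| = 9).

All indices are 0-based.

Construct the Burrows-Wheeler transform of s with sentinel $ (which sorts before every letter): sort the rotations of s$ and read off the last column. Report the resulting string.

rank  rotation    last
    0  $bcbacbbbb  b
    1  acbbbb$bcb  b
    2  b$bcbacbbb  b
    3  bacbbbb$bc  c
    4  bb$bcbacbb  b
    5  bbb$bcbacb  b
    6  bbbb$bcbac  c
    7  bcbacbbbb$  $
    8  cbacbbbb$b  b
    9  cbbbb$bcba  a

bbbcbbc$ba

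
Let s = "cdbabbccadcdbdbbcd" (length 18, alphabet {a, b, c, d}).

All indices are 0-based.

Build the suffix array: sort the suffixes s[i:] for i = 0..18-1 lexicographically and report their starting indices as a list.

[3, 8, 2, 4, 14, 5, 15, 12, 7, 6, 16, 0, 10, 17, 1, 13, 11, 9]

rank→(start, suffix):
  0 → (3, 'abbccadcdbdbbcd')
  1 → (8, 'adcdbdbbcd')
  2 → (2, 'babbccadcdbdbbcd')
  3 → (4, 'bbccadcdbdbbcd')
  4 → (14, 'bbcd')
  5 → (5, 'bccadcdbdbbcd')
  6 → (15, 'bcd')
  7 → (12, 'bdbbcd')
  8 → (7, 'cadcdbdbbcd')
  9 → (6, 'ccadcdbdbbcd')
  10 → (16, 'cd')
  11 → (0, 'cdbabbccadcdbdbbcd')
  12 → (10, 'cdbdbbcd')
  13 → (17, 'd')
  14 → (1, 'dbabbccadcdbdbbcd')
  15 → (13, 'dbbcd')
  16 → (11, 'dbdbbcd')
  17 → (9, 'dcdbdbbcd')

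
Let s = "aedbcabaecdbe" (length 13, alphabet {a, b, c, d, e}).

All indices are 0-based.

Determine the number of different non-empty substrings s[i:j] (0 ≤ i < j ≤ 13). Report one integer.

81

rank→(start, suffix):
  0 → (5, 'abaecdbe')
  1 → (7, 'aecdbe')
  2 → (0, 'aedbcabaecdbe')
  3 → (6, 'baecdbe')
  4 → (3, 'bcabaecdbe')
  5 → (11, 'be')
  6 → (4, 'cabaecdbe')
  7 → (9, 'cdbe')
  8 → (2, 'dbcabaecdbe')
  9 → (10, 'dbe')
  10 → (12, 'e')
  11 → (8, 'ecdbe')
  12 → (1, 'edbcabaecdbe')

SA = [5, 7, 0, 6, 3, 11, 4, 9, 2, 10, 12, 8, 1]
i: (SA[i-1],SA[i]) lcp shared
  1: (5,7) 1 'a'
  2: (7,0) 2 'ae'
  3: (0,6) 0 ''
  4: (6,3) 1 'b'
  5: (3,11) 1 'b'
  6: (11,4) 0 ''
  7: (4,9) 1 'c'
  8: (9,2) 0 ''
  9: (2,10) 2 'db'
  10: (10,12) 0 ''
  11: (12,8) 1 'e'
  12: (8,1) 1 'e'

n(n+1)/2 = 13·14/2 = 91
Σ LCP = 0 + 1 + 2 + 0 + 1 + 1 + 0 + 1 + 0 + 2 + 0 + 1 + 1 = 10
distinct = 91 − 10 = 81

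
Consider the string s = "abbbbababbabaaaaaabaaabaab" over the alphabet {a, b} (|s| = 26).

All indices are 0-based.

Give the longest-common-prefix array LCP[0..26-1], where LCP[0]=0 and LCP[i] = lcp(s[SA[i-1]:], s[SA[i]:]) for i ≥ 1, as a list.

[0, 5, 4, 3, 6, 2, 3, 5, 1, 2, 5, 4, 3, 2, 3, 0, 1, 4, 3, 2, 4, 3, 1, 5, 2, 3]

rank→(start, suffix):
  0 → (12, 'aaaaaabaaabaab')
  1 → (13, 'aaaaabaaabaab')
  2 → (14, 'aaaabaaabaab')
  3 → (15, 'aaabaaabaab')
  4 → (19, 'aaabaab')
  5 → (23, 'aab')
  6 → (16, 'aabaaabaab')
  7 → (20, 'aabaab')
  8 → (24, 'ab')
  9 → (10, 'abaaaaaabaaabaab')
  10 → (17, 'abaaabaab')
  11 → (21, 'abaab')
  12 → (5, 'ababbabaaaaaabaaabaab')
  13 → (7, 'abbabaaaaaabaaabaab')
  14 → (0, 'abbbbababbabaaaaaabaaabaab')
  15 → (25, 'b')
  16 → (11, 'baaaaaabaaabaab')
  17 → (18, 'baaabaab')
  18 → (22, 'baab')
  19 → (9, 'babaaaaaabaaabaab')
  20 → (4, 'bababbabaaaaaabaaabaab')
  21 → (6, 'babbabaaaaaabaaabaab')
  22 → (8, 'bbabaaaaaabaaabaab')
  23 → (3, 'bbababbabaaaaaabaaabaab')
  24 → (2, 'bbbababbabaaaaaabaaabaab')
  25 → (1, 'bbbbababbabaaaaaabaaabaab')

SA = [12, 13, 14, 15, 19, 23, 16, 20, 24, 10, 17, 21, 5, 7, 0, 25, 11, 18, 22, 9, 4, 6, 8, 3, 2, 1]
i: (SA[i-1],SA[i]) lcp shared
  1: (12,13) 5 'aaaaa'
  2: (13,14) 4 'aaaa'
  3: (14,15) 3 'aaa'
  4: (15,19) 6 'aaabaa'
  5: (19,23) 2 'aa'
  6: (23,16) 3 'aab'
  7: (16,20) 5 'aabaa'
  8: (20,24) 1 'a'
  9: (24,10) 2 'ab'
  10: (10,17) 5 'abaaa'
  11: (17,21) 4 'abaa'
  12: (21,5) 3 'aba'
  13: (5,7) 2 'ab'
  14: (7,0) 3 'abb'
  15: (0,25) 0 ''
  16: (25,11) 1 'b'
  17: (11,18) 4 'baaa'
  18: (18,22) 3 'baa'
  19: (22,9) 2 'ba'
  20: (9,4) 4 'baba'
  21: (4,6) 3 'bab'
  22: (6,8) 1 'b'
  23: (8,3) 5 'bbaba'
  24: (3,2) 2 'bb'
  25: (2,1) 3 'bbb'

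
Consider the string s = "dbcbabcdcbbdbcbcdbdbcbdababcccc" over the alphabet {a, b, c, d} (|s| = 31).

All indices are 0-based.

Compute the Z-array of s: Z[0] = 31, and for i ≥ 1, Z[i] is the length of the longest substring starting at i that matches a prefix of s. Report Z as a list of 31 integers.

Z[0]=31
i=1: outside box; Z[1]=0
i=2: outside box; Z[2]=0
i=3: outside box; Z[3]=0
i=4: outside box; Z[4]=0
i=5: outside box; Z[5]=0
i=6: outside box; Z[6]=0
i=7: outside box; Z[7]=1 grow→box=[7,8)
i=8: outside box; Z[8]=0
i=9: outside box; Z[9]=0
i=10: outside box; Z[10]=0
i=11: outside box; Z[11]=4 grow→box=[11,15)
i=12: min(r-i=3, Z[1]=0)=0; Z[12]=0
i=13: min(r-i=2, Z[2]=0)=0; Z[13]=0
i=14: min(r-i=1, Z[3]=0)=0; Z[14]=0
i=15: outside box; Z[15]=0
i=16: outside box; Z[16]=2 grow→box=[16,18)
i=17: min(r-i=1, Z[1]=0)=0; Z[17]=0
i=18: outside box; Z[18]=4 grow→box=[18,22)
i=19: min(r-i=3, Z[1]=0)=0; Z[19]=0
i=20: min(r-i=2, Z[2]=0)=0; Z[20]=0
i=21: min(r-i=1, Z[3]=0)=0; Z[21]=0
i=22: outside box; Z[22]=1 grow→box=[22,23)
i=23: outside box; Z[23]=0
i=24: outside box; Z[24]=0
i=25: outside box; Z[25]=0
i=26: outside box; Z[26]=0
i=27: outside box; Z[27]=0
i=28: outside box; Z[28]=0
i=29: outside box; Z[29]=0
i=30: outside box; Z[30]=0

[31, 0, 0, 0, 0, 0, 0, 1, 0, 0, 0, 4, 0, 0, 0, 0, 2, 0, 4, 0, 0, 0, 1, 0, 0, 0, 0, 0, 0, 0, 0]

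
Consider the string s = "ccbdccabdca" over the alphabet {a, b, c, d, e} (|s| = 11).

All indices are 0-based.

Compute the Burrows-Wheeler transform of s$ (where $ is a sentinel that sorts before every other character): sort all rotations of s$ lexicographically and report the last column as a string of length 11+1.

accacdccd$bb

rank  rotation      last
    0  $ccbdccabdca  a
    1  a$ccbdccabdc  c
    2  abdca$ccbdcc  c
    3  bdca$ccbdcca  a
    4  bdccabdca$cc  c
    5  ca$ccbdccabd  d
    6  cabdca$ccbdc  c
    7  cbdccabdca$c  c
    8  ccabdca$ccbd  d
    9  ccbdccabdca$  $
   10  dca$ccbdccab  b
   11  dccabdca$ccb  b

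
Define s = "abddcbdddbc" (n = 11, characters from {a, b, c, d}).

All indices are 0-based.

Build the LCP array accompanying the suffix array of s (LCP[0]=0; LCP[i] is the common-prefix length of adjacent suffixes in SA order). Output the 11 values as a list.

rank | idx | suffix
   0 |   0 | abddcbdddbc
   1 |   9 | bc
   2 |   1 | bddcbdddbc
   3 |   5 | bdddbc
   4 |  10 | c
   5 |   4 | cbdddbc
   6 |   8 | dbc
   7 |   3 | dcbdddbc
   8 |   7 | ddbc
   9 |   2 | ddcbdddbc
  10 |   6 | dddbc

SA = [0, 9, 1, 5, 10, 4, 8, 3, 7, 2, 6]
rank  pair      lcp
   1  s[0:],s[9:]  0  ''
   2  s[9:],s[1:]  1  'b'
   3  s[1:],s[5:]  3  'bdd'
   4  s[5:],s[10:]  0  ''
   5  s[10:],s[4:]  1  'c'
   6  s[4:],s[8:]  0  ''
   7  s[8:],s[3:]  1  'd'
   8  s[3:],s[7:]  1  'd'
   9  s[7:],s[2:]  2  'dd'
  10  s[2:],s[6:]  2  'dd'

[0, 0, 1, 3, 0, 1, 0, 1, 1, 2, 2]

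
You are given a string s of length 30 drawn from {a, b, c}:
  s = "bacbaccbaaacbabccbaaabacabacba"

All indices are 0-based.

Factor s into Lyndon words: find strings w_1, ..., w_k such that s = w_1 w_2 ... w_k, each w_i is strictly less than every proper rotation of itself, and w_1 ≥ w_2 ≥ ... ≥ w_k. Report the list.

["b", "acbaccb", "aaacbabccb", "aaabacabacb", "a"]

emit factor 1: 'b' (i=0, period=1)
emit factor 2: 'acbaccb' (i=1, period=7)
emit factor 3: 'aaacbabccb' (i=8, period=10)
emit factor 4: 'aaabacabacb' (i=18, period=11)
emit factor 5: 'a' (i=29, period=1)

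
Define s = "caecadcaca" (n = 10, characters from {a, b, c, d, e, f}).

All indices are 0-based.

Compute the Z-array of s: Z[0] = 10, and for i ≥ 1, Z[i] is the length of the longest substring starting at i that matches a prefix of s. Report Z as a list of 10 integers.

Z[0]=10
i=1: fresh scan; Z[1]=0
i=2: fresh scan; Z[2]=0
i=3: fresh scan; Z[3]=2 extend→box=[3,5)
i=4: min(r-i=1, Z[1]=0)=0; Z[4]=0
i=5: fresh scan; Z[5]=0
i=6: fresh scan; Z[6]=2 extend→box=[6,8)
i=7: min(r-i=1, Z[1]=0)=0; Z[7]=0
i=8: fresh scan; Z[8]=2 extend→box=[8,10)
i=9: min(r-i=1, Z[1]=0)=0; Z[9]=0

[10, 0, 0, 2, 0, 0, 2, 0, 2, 0]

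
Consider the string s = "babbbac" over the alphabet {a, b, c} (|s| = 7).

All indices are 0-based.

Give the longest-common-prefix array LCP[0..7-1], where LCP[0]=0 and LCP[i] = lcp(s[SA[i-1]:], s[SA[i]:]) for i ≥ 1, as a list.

[0, 1, 0, 2, 1, 2, 0]

rank | idx | suffix
   0 |   1 | abbbac
   1 |   5 | ac
   2 |   0 | babbbac
   3 |   4 | bac
   4 |   3 | bbac
   5 |   2 | bbbac
   6 |   6 | c

SA = [1, 5, 0, 4, 3, 2, 6]
[i] adj suffixes → lcp
  [1] 1/5 → 1 ('a')
  [2] 5/0 → 0 ('')
  [3] 0/4 → 2 ('ba')
  [4] 4/3 → 1 ('b')
  [5] 3/2 → 2 ('bb')
  [6] 2/6 → 0 ('')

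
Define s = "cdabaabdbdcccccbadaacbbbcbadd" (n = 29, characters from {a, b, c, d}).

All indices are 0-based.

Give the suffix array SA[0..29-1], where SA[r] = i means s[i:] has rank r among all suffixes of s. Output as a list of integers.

[4, 18, 2, 5, 19, 16, 26, 3, 15, 25, 21, 22, 23, 6, 8, 14, 24, 20, 13, 12, 11, 10, 0, 28, 17, 1, 7, 9, 27]

rank→(start, suffix):
  0 → (4, 'aabdbdcccccbadaacbbbcbadd')
  1 → (18, 'aacbbbcbadd')
  2 → (2, 'abaabdbdcccccbadaacbbbcbadd')
  3 → (5, 'abdbdcccccbadaacbbbcbadd')
  4 → (19, 'acbbbcbadd')
  5 → (16, 'adaacbbbcbadd')
  6 → (26, 'add')
  7 → (3, 'baabdbdcccccbadaacbbbcbadd')
  8 → (15, 'badaacbbbcbadd')
  9 → (25, 'badd')
  10 → (21, 'bbbcbadd')
  11 → (22, 'bbcbadd')
  12 → (23, 'bcbadd')
  13 → (6, 'bdbdcccccbadaacbbbcbadd')
  14 → (8, 'bdcccccbadaacbbbcbadd')
  15 → (14, 'cbadaacbbbcbadd')
  16 → (24, 'cbadd')
  17 → (20, 'cbbbcbadd')
  18 → (13, 'ccbadaacbbbcbadd')
  19 → (12, 'cccbadaacbbbcbadd')
  20 → (11, 'ccccbadaacbbbcbadd')
  21 → (10, 'cccccbadaacbbbcbadd')
  22 → (0, 'cdabaabdbdcccccbadaacbbbcbadd')
  23 → (28, 'd')
  24 → (17, 'daacbbbcbadd')
  25 → (1, 'dabaabdbdcccccbadaacbbbcbadd')
  26 → (7, 'dbdcccccbadaacbbbcbadd')
  27 → (9, 'dcccccbadaacbbbcbadd')
  28 → (27, 'dd')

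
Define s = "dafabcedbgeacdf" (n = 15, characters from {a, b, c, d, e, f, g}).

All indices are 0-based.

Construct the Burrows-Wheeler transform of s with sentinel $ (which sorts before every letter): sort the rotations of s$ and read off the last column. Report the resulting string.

rank  rotation          last
    0  $dafabcedbgeacdf  f
    1  abcedbgeacdf$daf  f
    2  acdf$dafabcedbge  e
    3  afabcedbgeacdf$d  d
    4  bcedbgeacdf$dafa  a
    5  bgeacdf$dafabced  d
    6  cdf$dafabcedbgea  a
    7  cedbgeacdf$dafab  b
    8  dafabcedbgeacdf$  $
    9  dbgeacdf$dafabce  e
   10  df$dafabcedbgeac  c
   11  eacdf$dafabcedbg  g
   12  edbgeacdf$dafabc  c
   13  f$dafabcedbgeacd  d
   14  fabcedbgeacdf$da  a
   15  geacdf$dafabcedb  b

ffedadab$ecgcdab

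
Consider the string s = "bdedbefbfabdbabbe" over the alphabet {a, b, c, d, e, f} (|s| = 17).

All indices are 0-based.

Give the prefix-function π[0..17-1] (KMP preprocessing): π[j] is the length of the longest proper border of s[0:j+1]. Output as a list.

π[0] = 0
j=1 s[j]='d': π[1]=0 (border '')
j=2 s[j]='e': π[2]=0 (border '')
j=3 s[j]='d': π[3]=0 (border '')
j=4 s[j]='b': π[4]=1 (border 'b')
j=5 s[j]='e': k: 1→0; π[5]=0 (border '')
j=6 s[j]='f': π[6]=0 (border '')
j=7 s[j]='b': π[7]=1 (border 'b')
j=8 s[j]='f': k: 1→0; π[8]=0 (border '')
j=9 s[j]='a': π[9]=0 (border '')
j=10 s[j]='b': π[10]=1 (border 'b')
j=11 s[j]='d': π[11]=2 (border 'bd')
j=12 s[j]='b': k: 2→0; π[12]=1 (border 'b')
j=13 s[j]='a': k: 1→0; π[13]=0 (border '')
j=14 s[j]='b': π[14]=1 (border 'b')
j=15 s[j]='b': k: 1→0; π[15]=1 (border 'b')
j=16 s[j]='e': k: 1→0; π[16]=0 (border '')

[0, 0, 0, 0, 1, 0, 0, 1, 0, 0, 1, 2, 1, 0, 1, 1, 0]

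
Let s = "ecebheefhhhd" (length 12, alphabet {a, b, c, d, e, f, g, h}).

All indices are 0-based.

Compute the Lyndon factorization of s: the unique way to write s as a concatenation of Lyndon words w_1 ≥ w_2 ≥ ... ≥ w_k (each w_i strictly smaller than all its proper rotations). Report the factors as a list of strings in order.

emit factor 1: 'e' (i=0, period=1)
emit factor 2: 'ce' (i=1, period=2)
emit factor 3: 'bheefhhhd' (i=3, period=9)

["e", "ce", "bheefhhhd"]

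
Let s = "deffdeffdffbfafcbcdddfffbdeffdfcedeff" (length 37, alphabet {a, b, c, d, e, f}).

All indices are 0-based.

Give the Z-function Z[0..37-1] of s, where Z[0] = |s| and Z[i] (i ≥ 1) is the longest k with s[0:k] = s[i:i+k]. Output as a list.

Z[0]=37
i=1: fresh scan; Z[1]=0
i=2: fresh scan; Z[2]=0
i=3: fresh scan; Z[3]=0
i=4: fresh scan; Z[4]=5 scan→box=[4,9)
i=5: min(r-i=4, Z[1]=0)=0; Z[5]=0
i=6: min(r-i=3, Z[2]=0)=0; Z[6]=0
i=7: min(r-i=2, Z[3]=0)=0; Z[7]=0
i=8: min(r-i=1, Z[4]=5)=1; Z[8]=1
i=9: fresh scan; Z[9]=0
i=10: fresh scan; Z[10]=0
i=11: fresh scan; Z[11]=0
i=12: fresh scan; Z[12]=0
i=13: fresh scan; Z[13]=0
i=14: fresh scan; Z[14]=0
i=15: fresh scan; Z[15]=0
i=16: fresh scan; Z[16]=0
i=17: fresh scan; Z[17]=0
i=18: fresh scan; Z[18]=1 scan→box=[18,19)
i=19: fresh scan; Z[19]=1 scan→box=[19,20)
i=20: fresh scan; Z[20]=1 scan→box=[20,21)
i=21: fresh scan; Z[21]=0
i=22: fresh scan; Z[22]=0
i=23: fresh scan; Z[23]=0
i=24: fresh scan; Z[24]=0
i=25: fresh scan; Z[25]=5 scan→box=[25,30)
i=26: min(r-i=4, Z[1]=0)=0; Z[26]=0
i=27: min(r-i=3, Z[2]=0)=0; Z[27]=0
i=28: min(r-i=2, Z[3]=0)=0; Z[28]=0
i=29: min(r-i=1, Z[4]=5)=1; Z[29]=1
i=30: fresh scan; Z[30]=0
i=31: fresh scan; Z[31]=0
i=32: fresh scan; Z[32]=0
i=33: fresh scan; Z[33]=4 scan→box=[33,37)
i=34: min(r-i=3, Z[1]=0)=0; Z[34]=0
i=35: min(r-i=2, Z[2]=0)=0; Z[35]=0
i=36: min(r-i=1, Z[3]=0)=0; Z[36]=0

[37, 0, 0, 0, 5, 0, 0, 0, 1, 0, 0, 0, 0, 0, 0, 0, 0, 0, 1, 1, 1, 0, 0, 0, 0, 5, 0, 0, 0, 1, 0, 0, 0, 4, 0, 0, 0]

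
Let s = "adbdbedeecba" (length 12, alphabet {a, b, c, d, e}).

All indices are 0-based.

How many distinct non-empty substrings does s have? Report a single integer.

sorted suffixes:
  #0 SA[0]=11  'a'
  #1 SA[1]=0  'adbdbedeecba'
  #2 SA[2]=10  'ba'
  #3 SA[3]=2  'bdbedeecba'
  #4 SA[4]=4  'bedeecba'
  #5 SA[5]=9  'cba'
  #6 SA[6]=1  'dbdbedeecba'
  #7 SA[7]=3  'dbedeecba'
  #8 SA[8]=6  'deecba'
  #9 SA[9]=8  'ecba'
  #10 SA[10]=5  'edeecba'
  #11 SA[11]=7  'eecba'

SA = [11, 0, 10, 2, 4, 9, 1, 3, 6, 8, 5, 7]
i: (SA[i-1],SA[i]) lcp shared
  1: (11,0) 1 'a'
  2: (0,10) 0 ''
  3: (10,2) 1 'b'
  4: (2,4) 1 'b'
  5: (4,9) 0 ''
  6: (9,1) 0 ''
  7: (1,3) 2 'db'
  8: (3,6) 1 'd'
  9: (6,8) 0 ''
  10: (8,5) 1 'e'
  11: (5,7) 1 'e'

n(n+1)/2 = 12·13/2 = 78
Σ LCP = 0 + 1 + 0 + 1 + 1 + 0 + 0 + 2 + 1 + 0 + 1 + 1 = 8
distinct = 78 − 8 = 70

70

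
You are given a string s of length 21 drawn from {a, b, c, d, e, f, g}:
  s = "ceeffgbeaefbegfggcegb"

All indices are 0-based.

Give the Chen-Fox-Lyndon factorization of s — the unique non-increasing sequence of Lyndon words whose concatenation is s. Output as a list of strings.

["ceeffg", "be", "aefbegfggcegb"]

emit factor 1: 'ceeffg' (i=0, period=6)
emit factor 2: 'be' (i=6, period=2)
emit factor 3: 'aefbegfggcegb' (i=8, period=13)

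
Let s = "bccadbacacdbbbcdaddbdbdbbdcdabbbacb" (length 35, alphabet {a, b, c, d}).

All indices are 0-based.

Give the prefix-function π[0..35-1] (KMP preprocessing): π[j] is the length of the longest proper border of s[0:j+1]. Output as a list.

[0, 0, 0, 0, 0, 1, 0, 0, 0, 0, 0, 1, 1, 1, 2, 0, 0, 0, 0, 1, 0, 1, 0, 1, 1, 0, 0, 0, 0, 1, 1, 1, 0, 0, 1]

π[0] = 0
j=1 s[j]='c': π[1]=0 (border '')
j=2 s[j]='c': π[2]=0 (border '')
j=3 s[j]='a': π[3]=0 (border '')
j=4 s[j]='d': π[4]=0 (border '')
j=5 s[j]='b': π[5]=1 (border 'b')
j=6 s[j]='a': k: 1→0; π[6]=0 (border '')
j=7 s[j]='c': π[7]=0 (border '')
j=8 s[j]='a': π[8]=0 (border '')
j=9 s[j]='c': π[9]=0 (border '')
j=10 s[j]='d': π[10]=0 (border '')
j=11 s[j]='b': π[11]=1 (border 'b')
j=12 s[j]='b': k: 1→0; π[12]=1 (border 'b')
j=13 s[j]='b': k: 1→0; π[13]=1 (border 'b')
j=14 s[j]='c': π[14]=2 (border 'bc')
j=15 s[j]='d': k: 2→0; π[15]=0 (border '')
j=16 s[j]='a': π[16]=0 (border '')
j=17 s[j]='d': π[17]=0 (border '')
j=18 s[j]='d': π[18]=0 (border '')
j=19 s[j]='b': π[19]=1 (border 'b')
j=20 s[j]='d': k: 1→0; π[20]=0 (border '')
j=21 s[j]='b': π[21]=1 (border 'b')
j=22 s[j]='d': k: 1→0; π[22]=0 (border '')
j=23 s[j]='b': π[23]=1 (border 'b')
j=24 s[j]='b': k: 1→0; π[24]=1 (border 'b')
j=25 s[j]='d': k: 1→0; π[25]=0 (border '')
j=26 s[j]='c': π[26]=0 (border '')
j=27 s[j]='d': π[27]=0 (border '')
j=28 s[j]='a': π[28]=0 (border '')
j=29 s[j]='b': π[29]=1 (border 'b')
j=30 s[j]='b': k: 1→0; π[30]=1 (border 'b')
j=31 s[j]='b': k: 1→0; π[31]=1 (border 'b')
j=32 s[j]='a': k: 1→0; π[32]=0 (border '')
j=33 s[j]='c': π[33]=0 (border '')
j=34 s[j]='b': π[34]=1 (border 'b')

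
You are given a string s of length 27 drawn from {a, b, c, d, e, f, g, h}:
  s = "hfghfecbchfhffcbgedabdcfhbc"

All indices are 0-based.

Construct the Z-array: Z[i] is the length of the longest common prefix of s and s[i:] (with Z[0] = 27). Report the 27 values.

Z[0]=27
i=1: fresh scan; Z[1]=0
i=2: fresh scan; Z[2]=0
i=3: fresh scan; Z[3]=2 scan→box=[3,5)
i=4: min(r-i=1, Z[1]=0)=0; Z[4]=0
i=5: fresh scan; Z[5]=0
i=6: fresh scan; Z[6]=0
i=7: fresh scan; Z[7]=0
i=8: fresh scan; Z[8]=0
i=9: fresh scan; Z[9]=2 scan→box=[9,11)
i=10: min(r-i=1, Z[1]=0)=0; Z[10]=0
i=11: fresh scan; Z[11]=2 scan→box=[11,13)
i=12: min(r-i=1, Z[1]=0)=0; Z[12]=0
i=13: fresh scan; Z[13]=0
i=14: fresh scan; Z[14]=0
i=15: fresh scan; Z[15]=0
i=16: fresh scan; Z[16]=0
i=17: fresh scan; Z[17]=0
i=18: fresh scan; Z[18]=0
i=19: fresh scan; Z[19]=0
i=20: fresh scan; Z[20]=0
i=21: fresh scan; Z[21]=0
i=22: fresh scan; Z[22]=0
i=23: fresh scan; Z[23]=0
i=24: fresh scan; Z[24]=1 scan→box=[24,25)
i=25: fresh scan; Z[25]=0
i=26: fresh scan; Z[26]=0

[27, 0, 0, 2, 0, 0, 0, 0, 0, 2, 0, 2, 0, 0, 0, 0, 0, 0, 0, 0, 0, 0, 0, 0, 1, 0, 0]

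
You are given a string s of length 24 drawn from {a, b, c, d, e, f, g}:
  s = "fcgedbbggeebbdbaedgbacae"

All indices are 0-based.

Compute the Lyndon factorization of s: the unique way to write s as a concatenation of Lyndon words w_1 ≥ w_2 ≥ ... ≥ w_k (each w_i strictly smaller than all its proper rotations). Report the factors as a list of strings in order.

["f", "cged", "bbggee", "bbd", "b", "aedgb", "acae"]

emit factor 1: 'f' (i=0, period=1)
emit factor 2: 'cged' (i=1, period=4)
emit factor 3: 'bbggee' (i=5, period=6)
emit factor 4: 'bbd' (i=11, period=3)
emit factor 5: 'b' (i=14, period=1)
emit factor 6: 'aedgb' (i=15, period=5)
emit factor 7: 'acae' (i=20, period=4)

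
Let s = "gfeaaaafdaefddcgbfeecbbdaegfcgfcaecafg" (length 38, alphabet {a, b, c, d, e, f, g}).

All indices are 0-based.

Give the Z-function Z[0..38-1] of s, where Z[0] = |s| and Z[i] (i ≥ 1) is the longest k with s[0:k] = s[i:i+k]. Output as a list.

Z[0]=38
i=1: i≥r, start 0; Z[1]=0
i=2: i≥r, start 0; Z[2]=0
i=3: i≥r, start 0; Z[3]=0
i=4: i≥r, start 0; Z[4]=0
i=5: i≥r, start 0; Z[5]=0
i=6: i≥r, start 0; Z[6]=0
i=7: i≥r, start 0; Z[7]=0
i=8: i≥r, start 0; Z[8]=0
i=9: i≥r, start 0; Z[9]=0
i=10: i≥r, start 0; Z[10]=0
i=11: i≥r, start 0; Z[11]=0
i=12: i≥r, start 0; Z[12]=0
i=13: i≥r, start 0; Z[13]=0
i=14: i≥r, start 0; Z[14]=0
i=15: i≥r, start 0; Z[15]=1 scan→box=[15,16)
i=16: i≥r, start 0; Z[16]=0
i=17: i≥r, start 0; Z[17]=0
i=18: i≥r, start 0; Z[18]=0
i=19: i≥r, start 0; Z[19]=0
i=20: i≥r, start 0; Z[20]=0
i=21: i≥r, start 0; Z[21]=0
i=22: i≥r, start 0; Z[22]=0
i=23: i≥r, start 0; Z[23]=0
i=24: i≥r, start 0; Z[24]=0
i=25: i≥r, start 0; Z[25]=0
i=26: i≥r, start 0; Z[26]=2 scan→box=[26,28)
i=27: min(r-i=1, Z[1]=0)=0; Z[27]=0
i=28: i≥r, start 0; Z[28]=0
i=29: i≥r, start 0; Z[29]=2 scan→box=[29,31)
i=30: min(r-i=1, Z[1]=0)=0; Z[30]=0
i=31: i≥r, start 0; Z[31]=0
i=32: i≥r, start 0; Z[32]=0
i=33: i≥r, start 0; Z[33]=0
i=34: i≥r, start 0; Z[34]=0
i=35: i≥r, start 0; Z[35]=0
i=36: i≥r, start 0; Z[36]=0
i=37: i≥r, start 0; Z[37]=1 scan→box=[37,38)

[38, 0, 0, 0, 0, 0, 0, 0, 0, 0, 0, 0, 0, 0, 0, 1, 0, 0, 0, 0, 0, 0, 0, 0, 0, 0, 2, 0, 0, 2, 0, 0, 0, 0, 0, 0, 0, 1]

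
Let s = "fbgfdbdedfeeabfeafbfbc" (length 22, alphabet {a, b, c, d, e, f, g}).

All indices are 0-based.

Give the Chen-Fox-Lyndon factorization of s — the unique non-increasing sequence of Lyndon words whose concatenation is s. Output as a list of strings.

emit factor 1: 'f' (i=0, period=1)
emit factor 2: 'bgfd' (i=1, period=4)
emit factor 3: 'bdedfee' (i=5, period=7)
emit factor 4: 'abfeafbfbc' (i=12, period=10)

["f", "bgfd", "bdedfee", "abfeafbfbc"]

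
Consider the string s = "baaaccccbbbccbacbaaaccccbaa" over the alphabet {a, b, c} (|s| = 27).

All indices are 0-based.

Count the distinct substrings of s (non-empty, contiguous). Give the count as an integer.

300

rank→(start, suffix):
  0 → (26, 'a')
  1 → (25, 'aa')
  2 → (17, 'aaaccccbaa')
  3 → (1, 'aaaccccbbbccbacbaaaccccbaa')
  4 → (18, 'aaccccbaa')
  5 → (2, 'aaccccbbbccbacbaaaccccbaa')
  6 → (14, 'acbaaaccccbaa')
  7 → (19, 'accccbaa')
  8 → (3, 'accccbbbccbacbaaaccccbaa')
  9 → (24, 'baa')
  10 → (16, 'baaaccccbaa')
  11 → (0, 'baaaccccbbbccbacbaaaccccbaa')
  12 → (13, 'bacbaaaccccbaa')
  13 → (8, 'bbbccbacbaaaccccbaa')
  14 → (9, 'bbccbacbaaaccccbaa')
  15 → (10, 'bccbacbaaaccccbaa')
  16 → (23, 'cbaa')
  17 → (15, 'cbaaaccccbaa')
  18 → (12, 'cbacbaaaccccbaa')
  19 → (7, 'cbbbccbacbaaaccccbaa')
  20 → (22, 'ccbaa')
  21 → (11, 'ccbacbaaaccccbaa')
  22 → (6, 'ccbbbccbacbaaaccccbaa')
  23 → (21, 'cccbaa')
  24 → (5, 'cccbbbccbacbaaaccccbaa')
  25 → (20, 'ccccbaa')
  26 → (4, 'ccccbbbccbacbaaaccccbaa')

SA = [26, 25, 17, 1, 18, 2, 14, 19, 3, 24, 16, 0, 13, 8, 9, 10, 23, 15, 12, 7, 22, 11, 6, 21, 5, 20, 4]
i: (SA[i-1],SA[i]) lcp shared
  1: (26,25) 1 'a'
  2: (25,17) 2 'aa'
  3: (17,1) 8 'aaaccccb'
  4: (1,18) 2 'aa'
  5: (18,2) 7 'aaccccb'
  6: (2,14) 1 'a'
  7: (14,19) 2 'ac'
  8: (19,3) 6 'accccb'
  9: (3,24) 0 ''
  10: (24,16) 3 'baa'
  11: (16,0) 9 'baaaccccb'
  12: (0,13) 2 'ba'
  13: (13,8) 1 'b'
  14: (8,9) 2 'bb'
  15: (9,10) 1 'b'
  16: (10,23) 0 ''
  17: (23,15) 4 'cbaa'
  18: (15,12) 3 'cba'
  19: (12,7) 2 'cb'
  20: (7,22) 1 'c'
  21: (22,11) 4 'ccba'
  22: (11,6) 3 'ccb'
  23: (6,21) 2 'cc'
  24: (21,5) 4 'cccb'
  25: (5,20) 3 'ccc'
  26: (20,4) 5 'ccccb'

n(n+1)/2 = 27·28/2 = 378
Σ LCP = 0 + 1 + 2 + 8 + 2 + 7 + 1 + 2 + 6 + 0 + 3 + 9 + 2 + 1 + 2 + 1 + 0 + 4 + 3 + 2 + 1 + 4 + 3 + 2 + 4 + 3 + 5 = 78
distinct = 378 − 78 = 300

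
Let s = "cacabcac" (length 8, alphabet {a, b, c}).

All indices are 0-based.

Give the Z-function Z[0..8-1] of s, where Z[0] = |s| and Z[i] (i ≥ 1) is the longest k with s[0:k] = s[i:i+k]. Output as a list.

Z[0]=8
i=1: fresh scan; Z[1]=0
i=2: fresh scan; Z[2]=2 extend→box=[2,4)
i=3: min(r-i=1, Z[1]=0)=0; Z[3]=0
i=4: fresh scan; Z[4]=0
i=5: fresh scan; Z[5]=3 extend→box=[5,8)
i=6: min(r-i=2, Z[1]=0)=0; Z[6]=0
i=7: min(r-i=1, Z[2]=2)=1; Z[7]=1

[8, 0, 2, 0, 0, 3, 0, 1]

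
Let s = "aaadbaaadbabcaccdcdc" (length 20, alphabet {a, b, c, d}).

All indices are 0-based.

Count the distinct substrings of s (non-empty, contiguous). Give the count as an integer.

175

rank→(start, suffix):
  0 → (0, 'aaadbaaadbabcaccdcdc')
  1 → (5, 'aaadbabcaccdcdc')
  2 → (1, 'aadbaaadbabcaccdcdc')
  3 → (6, 'aadbabcaccdcdc')
  4 → (10, 'abcaccdcdc')
  5 → (13, 'accdcdc')
  6 → (2, 'adbaaadbabcaccdcdc')
  7 → (7, 'adbabcaccdcdc')
  8 → (4, 'baaadbabcaccdcdc')
  9 → (9, 'babcaccdcdc')
  10 → (11, 'bcaccdcdc')
  11 → (19, 'c')
  12 → (12, 'caccdcdc')
  13 → (14, 'ccdcdc')
  14 → (17, 'cdc')
  15 → (15, 'cdcdc')
  16 → (3, 'dbaaadbabcaccdcdc')
  17 → (8, 'dbabcaccdcdc')
  18 → (18, 'dc')
  19 → (16, 'dcdc')

SA = [0, 5, 1, 6, 10, 13, 2, 7, 4, 9, 11, 19, 12, 14, 17, 15, 3, 8, 18, 16]
i: (SA[i-1],SA[i]) lcp shared
  1: (0,5) 6 'aaadba'
  2: (5,1) 2 'aa'
  3: (1,6) 5 'aadba'
  4: (6,10) 1 'a'
  5: (10,13) 1 'a'
  6: (13,2) 1 'a'
  7: (2,7) 4 'adba'
  8: (7,4) 0 ''
  9: (4,9) 2 'ba'
  10: (9,11) 1 'b'
  11: (11,19) 0 ''
  12: (19,12) 1 'c'
  13: (12,14) 1 'c'
  14: (14,17) 1 'c'
  15: (17,15) 3 'cdc'
  16: (15,3) 0 ''
  17: (3,8) 3 'dba'
  18: (8,18) 1 'd'
  19: (18,16) 2 'dc'

n(n+1)/2 = 20·21/2 = 210
Σ LCP = 0 + 6 + 2 + 5 + 1 + 1 + 1 + 4 + 0 + 2 + 1 + 0 + 1 + 1 + 1 + 3 + 0 + 3 + 1 + 2 = 35
distinct = 210 − 35 = 175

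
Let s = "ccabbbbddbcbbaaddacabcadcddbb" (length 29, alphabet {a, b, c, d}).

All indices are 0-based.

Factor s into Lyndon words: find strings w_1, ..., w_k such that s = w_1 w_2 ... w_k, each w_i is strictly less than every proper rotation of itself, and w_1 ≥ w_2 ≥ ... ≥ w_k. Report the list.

emit factor 1: 'c' (i=0, period=1)
emit factor 2: 'c' (i=1, period=1)
emit factor 3: 'abbbbddbcbb' (i=2, period=11)
emit factor 4: 'aaddacabcadcddbb' (i=13, period=16)

["c", "c", "abbbbddbcbb", "aaddacabcadcddbb"]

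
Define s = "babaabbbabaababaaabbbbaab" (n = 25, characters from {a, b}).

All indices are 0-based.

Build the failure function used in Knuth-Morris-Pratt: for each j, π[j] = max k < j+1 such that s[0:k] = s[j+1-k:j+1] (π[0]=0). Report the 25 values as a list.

[0, 0, 1, 2, 0, 1, 1, 1, 2, 3, 4, 5, 6, 2, 3, 4, 5, 0, 1, 1, 1, 1, 2, 0, 1]

π[0] = 0
j=1 s[j]='a': π[1]=0 (border '')
j=2 s[j]='b': π[2]=1 (border 'b')
j=3 s[j]='a': π[3]=2 (border 'ba')
j=4 s[j]='a': k: 2→0; π[4]=0 (border '')
j=5 s[j]='b': π[5]=1 (border 'b')
j=6 s[j]='b': k: 1→0; π[6]=1 (border 'b')
j=7 s[j]='b': k: 1→0; π[7]=1 (border 'b')
j=8 s[j]='a': π[8]=2 (border 'ba')
j=9 s[j]='b': π[9]=3 (border 'bab')
j=10 s[j]='a': π[10]=4 (border 'baba')
j=11 s[j]='a': π[11]=5 (border 'babaa')
j=12 s[j]='b': π[12]=6 (border 'babaab')
j=13 s[j]='a': k: 6→1; π[13]=2 (border 'ba')
j=14 s[j]='b': π[14]=3 (border 'bab')
j=15 s[j]='a': π[15]=4 (border 'baba')
j=16 s[j]='a': π[16]=5 (border 'babaa')
j=17 s[j]='a': k: 5→0; π[17]=0 (border '')
j=18 s[j]='b': π[18]=1 (border 'b')
j=19 s[j]='b': k: 1→0; π[19]=1 (border 'b')
j=20 s[j]='b': k: 1→0; π[20]=1 (border 'b')
j=21 s[j]='b': k: 1→0; π[21]=1 (border 'b')
j=22 s[j]='a': π[22]=2 (border 'ba')
j=23 s[j]='a': k: 2→0; π[23]=0 (border '')
j=24 s[j]='b': π[24]=1 (border 'b')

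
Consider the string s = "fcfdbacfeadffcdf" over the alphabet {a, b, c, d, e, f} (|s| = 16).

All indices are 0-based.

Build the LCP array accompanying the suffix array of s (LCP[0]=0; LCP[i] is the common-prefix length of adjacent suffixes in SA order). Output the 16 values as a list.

sorted suffixes:
  #0 SA[0]=5  'acfeadffcdf'
  #1 SA[1]=9  'adffcdf'
  #2 SA[2]=4  'bacfeadffcdf'
  #3 SA[3]=13  'cdf'
  #4 SA[4]=1  'cfdbacfeadffcdf'
  #5 SA[5]=6  'cfeadffcdf'
  #6 SA[6]=3  'dbacfeadffcdf'
  #7 SA[7]=14  'df'
  #8 SA[8]=10  'dffcdf'
  #9 SA[9]=8  'eadffcdf'
  #10 SA[10]=15  'f'
  #11 SA[11]=12  'fcdf'
  #12 SA[12]=0  'fcfdbacfeadffcdf'
  #13 SA[13]=2  'fdbacfeadffcdf'
  #14 SA[14]=7  'feadffcdf'
  #15 SA[15]=11  'ffcdf'

SA = [5, 9, 4, 13, 1, 6, 3, 14, 10, 8, 15, 12, 0, 2, 7, 11]
[i] adj suffixes → lcp
  [1] 5/9 → 1 ('a')
  [2] 9/4 → 0 ('')
  [3] 4/13 → 0 ('')
  [4] 13/1 → 1 ('c')
  [5] 1/6 → 2 ('cf')
  [6] 6/3 → 0 ('')
  [7] 3/14 → 1 ('d')
  [8] 14/10 → 2 ('df')
  [9] 10/8 → 0 ('')
  [10] 8/15 → 0 ('')
  [11] 15/12 → 1 ('f')
  [12] 12/0 → 2 ('fc')
  [13] 0/2 → 1 ('f')
  [14] 2/7 → 1 ('f')
  [15] 7/11 → 1 ('f')

[0, 1, 0, 0, 1, 2, 0, 1, 2, 0, 0, 1, 2, 1, 1, 1]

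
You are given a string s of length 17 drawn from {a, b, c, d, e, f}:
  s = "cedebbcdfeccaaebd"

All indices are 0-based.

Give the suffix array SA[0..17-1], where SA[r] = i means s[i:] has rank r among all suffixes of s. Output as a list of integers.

sorted suffixes:
  #0 SA[0]=12  'aaebd'
  #1 SA[1]=13  'aebd'
  #2 SA[2]=4  'bbcdfeccaaebd'
  #3 SA[3]=5  'bcdfeccaaebd'
  #4 SA[4]=15  'bd'
  #5 SA[5]=11  'caaebd'
  #6 SA[6]=10  'ccaaebd'
  #7 SA[7]=6  'cdfeccaaebd'
  #8 SA[8]=0  'cedebbcdfeccaaebd'
  #9 SA[9]=16  'd'
  #10 SA[10]=2  'debbcdfeccaaebd'
  #11 SA[11]=7  'dfeccaaebd'
  #12 SA[12]=3  'ebbcdfeccaaebd'
  #13 SA[13]=14  'ebd'
  #14 SA[14]=9  'eccaaebd'
  #15 SA[15]=1  'edebbcdfeccaaebd'
  #16 SA[16]=8  'feccaaebd'

[12, 13, 4, 5, 15, 11, 10, 6, 0, 16, 2, 7, 3, 14, 9, 1, 8]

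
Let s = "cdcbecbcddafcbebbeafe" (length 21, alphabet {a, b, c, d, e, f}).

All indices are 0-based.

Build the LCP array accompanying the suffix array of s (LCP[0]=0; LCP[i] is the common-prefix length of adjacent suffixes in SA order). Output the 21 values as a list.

[0, 2, 0, 1, 1, 2, 2, 0, 2, 3, 1, 2, 0, 1, 1, 0, 1, 1, 1, 0, 1]

rank | idx | suffix
   0 |  10 | afcbebbeafe
   1 |  18 | afe
   2 |  15 | bbeafe
   3 |   6 | bcddafcbebbeafe
   4 |  16 | beafe
   5 |  13 | bebbeafe
   6 |   3 | becbcddafcbebbeafe
   7 |   5 | cbcddafcbebbeafe
   8 |  12 | cbebbeafe
   9 |   2 | cbecbcddafcbebbeafe
  10 |   0 | cdcbecbcddafcbebbeafe
  11 |   7 | cddafcbebbeafe
  12 |   9 | dafcbebbeafe
  13 |   1 | dcbecbcddafcbebbeafe
  14 |   8 | ddafcbebbeafe
  15 |  20 | e
  16 |  17 | eafe
  17 |  14 | ebbeafe
  18 |   4 | ecbcddafcbebbeafe
  19 |  11 | fcbebbeafe
  20 |  19 | fe

SA = [10, 18, 15, 6, 16, 13, 3, 5, 12, 2, 0, 7, 9, 1, 8, 20, 17, 14, 4, 11, 19]
i: (SA[i-1],SA[i]) lcp shared
  1: (10,18) 2 'af'
  2: (18,15) 0 ''
  3: (15,6) 1 'b'
  4: (6,16) 1 'b'
  5: (16,13) 2 'be'
  6: (13,3) 2 'be'
  7: (3,5) 0 ''
  8: (5,12) 2 'cb'
  9: (12,2) 3 'cbe'
  10: (2,0) 1 'c'
  11: (0,7) 2 'cd'
  12: (7,9) 0 ''
  13: (9,1) 1 'd'
  14: (1,8) 1 'd'
  15: (8,20) 0 ''
  16: (20,17) 1 'e'
  17: (17,14) 1 'e'
  18: (14,4) 1 'e'
  19: (4,11) 0 ''
  20: (11,19) 1 'f'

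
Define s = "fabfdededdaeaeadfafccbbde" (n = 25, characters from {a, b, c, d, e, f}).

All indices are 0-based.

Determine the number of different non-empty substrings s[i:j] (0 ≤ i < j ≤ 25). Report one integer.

rank | idx | suffix
   0 |   1 | abfdededdaeaeadfafccbbde
   1 |  14 | adfafccbbde
   2 |  12 | aeadfafccbbde
   3 |  10 | aeaeadfafccbbde
   4 |  17 | afccbbde
   5 |  21 | bbde
   6 |  22 | bde
   7 |   2 | bfdededdaeaeadfafccbbde
   8 |  20 | cbbde
   9 |  19 | ccbbde
  10 |   9 | daeaeadfafccbbde
  11 |   8 | ddaeaeadfafccbbde
  12 |  23 | de
  13 |   6 | deddaeaeadfafccbbde
  14 |   4 | dededdaeaeadfafccbbde
  15 |  15 | dfafccbbde
  16 |  24 | e
  17 |  13 | eadfafccbbde
  18 |  11 | eaeadfafccbbde
  19 |   7 | eddaeaeadfafccbbde
  20 |   5 | ededdaeaeadfafccbbde
  21 |   0 | fabfdededdaeaeadfafccbbde
  22 |  16 | fafccbbde
  23 |  18 | fccbbde
  24 |   3 | fdededdaeaeadfafccbbde

SA = [1, 14, 12, 10, 17, 21, 22, 2, 20, 19, 9, 8, 23, 6, 4, 15, 24, 13, 11, 7, 5, 0, 16, 18, 3]
rank  pair      lcp
   1  s[1:],s[14:]  1  'a'
   2  s[14:],s[12:]  1  'a'
   3  s[12:],s[10:]  3  'aea'
   4  s[10:],s[17:]  1  'a'
   5  s[17:],s[21:]  0  ''
   6  s[21:],s[22:]  1  'b'
   7  s[22:],s[2:]  1  'b'
   8  s[2:],s[20:]  0  ''
   9  s[20:],s[19:]  1  'c'
  10  s[19:],s[9:]  0  ''
  11  s[9:],s[8:]  1  'd'
  12  s[8:],s[23:]  1  'd'
  13  s[23:],s[6:]  2  'de'
  14  s[6:],s[4:]  3  'ded'
  15  s[4:],s[15:]  1  'd'
  16  s[15:],s[24:]  0  ''
  17  s[24:],s[13:]  1  'e'
  18  s[13:],s[11:]  2  'ea'
  19  s[11:],s[7:]  1  'e'
  20  s[7:],s[5:]  2  'ed'
  21  s[5:],s[0:]  0  ''
  22  s[0:],s[16:]  2  'fa'
  23  s[16:],s[18:]  1  'f'
  24  s[18:],s[3:]  1  'f'

n(n+1)/2 = 25·26/2 = 325
Σ LCP = 0 + 1 + 1 + 3 + 1 + 0 + 1 + 1 + 0 + 1 + 0 + 1 + 1 + 2 + 3 + 1 + 0 + 1 + 2 + 1 + 2 + 0 + 2 + 1 + 1 = 27
distinct = 325 − 27 = 298

298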